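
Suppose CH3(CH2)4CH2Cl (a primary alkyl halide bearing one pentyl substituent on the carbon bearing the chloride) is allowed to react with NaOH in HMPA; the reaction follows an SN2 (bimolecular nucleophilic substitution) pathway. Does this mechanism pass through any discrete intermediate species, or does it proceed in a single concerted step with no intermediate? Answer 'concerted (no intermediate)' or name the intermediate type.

concerted (no intermediate)

OH⁻ attacks the back face of the α-carbon while Cl⁻ departs with the C–Cl bonding pair — a single concerted displacement through a pentacoordinate transition state.
All bond changes occur in one transition state; no discrete intermediate is formed.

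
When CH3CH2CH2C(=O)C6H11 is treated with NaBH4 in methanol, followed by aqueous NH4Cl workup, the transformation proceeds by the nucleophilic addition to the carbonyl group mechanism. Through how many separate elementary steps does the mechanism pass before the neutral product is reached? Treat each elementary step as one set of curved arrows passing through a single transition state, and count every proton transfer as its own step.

2

Step 1: H⁻ (delivered from BH4⁻) attacks the sp² carbonyl carbon; the C=O π bond breaks and the electrons end up as a lone pair on the alkoxide oxygen of the tetrahedral intermediate.
Step 2: The alkoxide picks up a proton during aqueous NH4Cl workup to yield an alcohol.
Total: 2 elementary steps.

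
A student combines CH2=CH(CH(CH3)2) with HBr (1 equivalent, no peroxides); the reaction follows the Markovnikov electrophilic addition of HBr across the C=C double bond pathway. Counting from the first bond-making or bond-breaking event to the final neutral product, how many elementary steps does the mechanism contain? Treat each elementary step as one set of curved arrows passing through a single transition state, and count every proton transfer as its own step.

Step 1: Protonation of the alkene by HBr: the π bond acts as the nucleophile and picks up H⁺, giving the more stable (Markovnikov) secondary carbocation. The H–Br bond breaks heterolytically, releasing Br⁻.
Step 2: A hydride (H with its bonding pair) migrates from the adjacent isopropyl carbon to the cationic centre — a 1,2-hydride shift — upgrading the secondary cation to a tertiary one.
Step 3: Nucleophilic attack by Br⁻ on the carbocation completes the addition, giving R–Br.
Total: 3 elementary steps.

3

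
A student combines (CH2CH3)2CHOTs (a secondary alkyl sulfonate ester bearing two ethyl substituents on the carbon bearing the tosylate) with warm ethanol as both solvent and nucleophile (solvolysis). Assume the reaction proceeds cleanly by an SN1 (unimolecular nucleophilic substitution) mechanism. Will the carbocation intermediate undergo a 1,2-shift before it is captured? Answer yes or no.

The first-formed carbocation is secondary.
No single 1,2-shift to an adjacent carbon would produce a more-substituted cation than the one already present, so no rearrangement occurs.

no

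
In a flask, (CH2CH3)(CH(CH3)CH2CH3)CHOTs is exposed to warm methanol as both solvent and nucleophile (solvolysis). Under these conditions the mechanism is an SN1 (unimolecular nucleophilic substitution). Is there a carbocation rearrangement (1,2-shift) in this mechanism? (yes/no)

The first-formed carbocation is secondary.
The adjacent sec-butyl carbon already bears 2 other carbon substituents and has a hydrogen to migrate; after a 1,2-hydride shift from that carbon the positive charge sits on a tertiary centre.
Tertiary is more stable than secondary, so the shift occurs.

yes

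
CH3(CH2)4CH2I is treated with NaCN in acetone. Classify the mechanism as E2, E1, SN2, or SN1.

Conditions: a primary substrate with a strong nucleophile in the polar aprotic solvent acetone.
These conditions are the textbook signature of the SN2 pathway.
An unhindered substrate with a strong nucleophile in a polar aprotic solvent favours one-step backside displacement.

SN2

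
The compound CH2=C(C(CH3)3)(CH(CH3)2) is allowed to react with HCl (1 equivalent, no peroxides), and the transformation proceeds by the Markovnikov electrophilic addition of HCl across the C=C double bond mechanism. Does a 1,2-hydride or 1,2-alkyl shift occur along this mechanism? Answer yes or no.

no

The first-formed carbocation is tertiary.
No single 1,2-shift to an adjacent carbon would produce a more-substituted cation than the one already present, so no rearrangement occurs.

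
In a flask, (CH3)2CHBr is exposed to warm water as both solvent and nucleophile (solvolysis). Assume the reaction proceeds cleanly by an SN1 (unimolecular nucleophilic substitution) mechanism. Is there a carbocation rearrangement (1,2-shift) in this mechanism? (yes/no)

The first-formed carbocation is secondary.
No single 1,2-shift to an adjacent carbon would produce a more-substituted cation than the one already present, so no rearrangement occurs.

no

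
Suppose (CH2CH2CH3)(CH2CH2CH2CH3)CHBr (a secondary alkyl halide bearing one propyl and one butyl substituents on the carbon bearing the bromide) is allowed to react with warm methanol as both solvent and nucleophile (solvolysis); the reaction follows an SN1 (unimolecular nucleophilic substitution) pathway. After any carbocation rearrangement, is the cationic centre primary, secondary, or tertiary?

secondary

Step 1: Ionisation: the C–Br σ-bond cleaves heterolytically; both bonding electrons depart with Br⁻, leaving a secondary carbocation at the α-carbon.
No single 1,2-shift to an adjacent carbon would give a more-substituted cation, so no rearrangement occurs.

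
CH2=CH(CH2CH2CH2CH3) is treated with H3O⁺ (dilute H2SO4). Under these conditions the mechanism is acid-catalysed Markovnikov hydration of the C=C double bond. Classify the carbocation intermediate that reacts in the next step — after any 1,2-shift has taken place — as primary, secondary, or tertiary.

secondary

Step 1: Protonation of the alkene by H3O⁺: the π bond acts as the nucleophile and picks up H⁺, giving the more stable (Markovnikov) secondary carbocation. H2O is released.
No single 1,2-shift to an adjacent carbon would give a more-substituted cation, so no rearrangement occurs.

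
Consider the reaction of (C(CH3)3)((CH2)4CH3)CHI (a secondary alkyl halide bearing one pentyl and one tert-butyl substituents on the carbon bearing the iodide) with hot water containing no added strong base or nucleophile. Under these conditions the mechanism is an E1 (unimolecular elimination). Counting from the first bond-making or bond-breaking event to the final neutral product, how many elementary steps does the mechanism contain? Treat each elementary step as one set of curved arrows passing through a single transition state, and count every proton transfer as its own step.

3

Step 1: Ionisation: the C–I σ-bond cleaves heterolytically; both bonding electrons depart with I⁻, leaving a secondary carbocation at the α-carbon.
Step 2: Carbocation rearrangement: a 1,2-methyl shift from the adjacent tert-butyl carbon converts the initially-formed secondary cation into the more stable tertiary cation.
Step 3: A weak base (a water molecule from the solvent) removes a proton from a carbon adjacent to the cationic centre; the electrons of that C–H bond become the new π(C=C) bond, giving the alkene.
Total: 3 elementary steps.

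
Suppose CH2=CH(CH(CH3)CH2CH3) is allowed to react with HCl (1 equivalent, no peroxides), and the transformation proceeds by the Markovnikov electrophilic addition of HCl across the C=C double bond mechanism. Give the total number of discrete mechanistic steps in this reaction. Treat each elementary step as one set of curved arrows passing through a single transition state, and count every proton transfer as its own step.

Step 1: Electrophilic addition begins with the π(C=C) electrons forming a bond to the proton of HCl. Following Markovnikov's rule, the resulting cation is secondary. The H–Cl bond breaks heterolytically, releasing Cl⁻.
Step 2: A hydride (H with its bonding pair) migrates from the adjacent sec-butyl carbon to the cationic centre — a 1,2-hydride shift — upgrading the secondary cation to a tertiary one.
Step 3: Cl⁻ captures the cation: a lone pair on Cl⁻ fills the empty p orbital, producing the alkyl halide product.
Total: 3 elementary steps.

3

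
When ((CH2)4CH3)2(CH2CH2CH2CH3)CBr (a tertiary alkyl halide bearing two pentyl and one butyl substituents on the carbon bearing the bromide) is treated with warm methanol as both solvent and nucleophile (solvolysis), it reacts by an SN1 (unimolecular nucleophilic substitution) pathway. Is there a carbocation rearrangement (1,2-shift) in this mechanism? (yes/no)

no

The first-formed carbocation is tertiary.
No single 1,2-shift to an adjacent carbon would produce a more-substituted cation than the one already present, so no rearrangement occurs.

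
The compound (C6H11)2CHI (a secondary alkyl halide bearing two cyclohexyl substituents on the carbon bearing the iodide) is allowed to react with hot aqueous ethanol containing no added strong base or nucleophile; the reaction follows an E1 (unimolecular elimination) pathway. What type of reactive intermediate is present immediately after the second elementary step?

Step 1: The C–I bond breaks with both electrons going to the iodide; I⁻ leaves and a secondary carbocation remains.
Step 2: A 1,2-hydride shift from the adjacent cyclohexyl carbon moves the positive charge from the secondary centre to an adjacent carbon, generating a more stable tertiary carbocation.
After step 2 the species present is a tertiary carbocation.

tertiary carbocation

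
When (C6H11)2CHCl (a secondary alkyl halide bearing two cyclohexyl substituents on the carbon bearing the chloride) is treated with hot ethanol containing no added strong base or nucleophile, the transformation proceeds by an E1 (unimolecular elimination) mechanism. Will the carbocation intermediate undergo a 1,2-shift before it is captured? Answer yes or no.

The first-formed carbocation is secondary.
The adjacent cyclohexyl carbon already bears 2 other carbon substituents and has a hydrogen to migrate; after a 1,2-hydride shift from that carbon the positive charge sits on a tertiary centre.
Tertiary is more stable than secondary, so the shift occurs.

yes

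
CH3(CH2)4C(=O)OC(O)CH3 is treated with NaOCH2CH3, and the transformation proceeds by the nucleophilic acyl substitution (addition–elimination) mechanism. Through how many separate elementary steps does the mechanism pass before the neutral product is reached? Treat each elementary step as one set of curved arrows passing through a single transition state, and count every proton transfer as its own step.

Step 1: A lone pair on the O of CH3CH2O⁻ attacks the electrophilic acyl carbon; the π(C=O) electrons move onto oxygen, giving a tetrahedral intermediate.
Step 2: Collapse of the tetrahedral intermediate: the alkoxide oxygen pushes its lone pair back to re-form C=O while CH3CO2⁻ leaves.
Total: 2 elementary steps.

2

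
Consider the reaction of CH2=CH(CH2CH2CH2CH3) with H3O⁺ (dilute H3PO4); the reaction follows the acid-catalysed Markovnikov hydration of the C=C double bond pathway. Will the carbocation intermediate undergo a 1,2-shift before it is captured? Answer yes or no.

The first-formed carbocation is secondary.
No single 1,2-shift to an adjacent carbon would produce a more-substituted cation than the one already present, so no rearrangement occurs.

no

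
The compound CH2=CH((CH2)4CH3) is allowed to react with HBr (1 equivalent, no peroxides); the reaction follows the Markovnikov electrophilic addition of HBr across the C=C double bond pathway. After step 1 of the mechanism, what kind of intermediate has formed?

Step 1: Electrophilic addition begins with the π(C=C) electrons forming a bond to the proton of HBr. Following Markovnikov's rule, the resulting cation is secondary. The H–Br bond breaks heterolytically, releasing Br⁻.
After step 1 the species present is a secondary carbocation.

secondary carbocation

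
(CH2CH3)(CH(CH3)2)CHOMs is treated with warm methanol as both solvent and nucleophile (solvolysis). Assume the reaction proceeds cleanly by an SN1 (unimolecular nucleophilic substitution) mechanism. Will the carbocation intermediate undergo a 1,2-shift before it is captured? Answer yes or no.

yes

The first-formed carbocation is secondary.
The adjacent isopropyl carbon already bears 2 other carbon substituents and has a hydrogen to migrate; after a 1,2-hydride shift from that carbon the positive charge sits on a tertiary centre.
Tertiary is more stable than secondary, so the shift occurs.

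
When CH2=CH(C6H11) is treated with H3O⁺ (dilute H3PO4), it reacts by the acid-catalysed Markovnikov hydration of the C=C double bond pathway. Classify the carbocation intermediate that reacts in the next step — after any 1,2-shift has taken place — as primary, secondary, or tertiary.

Step 1: Protonation of the alkene by H3O⁺: the π bond acts as the nucleophile and picks up H⁺, giving the more stable (Markovnikov) secondary carbocation. H2O is released.
Step 2: Carbocation rearrangement: a 1,2-hydride shift from the adjacent cyclohexyl carbon converts the initially-formed secondary cation into the more stable tertiary cation.
The cation rearranges from secondary to tertiary via a 1,2-hydride shift from the adjacent cyclohexyl carbon; the tertiary cation is what reacts next.

tertiary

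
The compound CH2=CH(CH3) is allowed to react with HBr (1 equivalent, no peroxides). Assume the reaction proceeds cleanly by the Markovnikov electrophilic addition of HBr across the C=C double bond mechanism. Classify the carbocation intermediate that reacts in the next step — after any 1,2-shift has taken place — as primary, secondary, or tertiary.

secondary

Step 1: The π electrons of the C=C bond attack a proton of HBr; Markovnikov addition places the new C–H on the less-substituted alkene carbon, so the positive charge ends up on the more-substituted carbon — a secondary carbocation. The H–Br bond breaks heterolytically, releasing Br⁻.
No single 1,2-shift to an adjacent carbon would give a more-substituted cation, so no rearrangement occurs.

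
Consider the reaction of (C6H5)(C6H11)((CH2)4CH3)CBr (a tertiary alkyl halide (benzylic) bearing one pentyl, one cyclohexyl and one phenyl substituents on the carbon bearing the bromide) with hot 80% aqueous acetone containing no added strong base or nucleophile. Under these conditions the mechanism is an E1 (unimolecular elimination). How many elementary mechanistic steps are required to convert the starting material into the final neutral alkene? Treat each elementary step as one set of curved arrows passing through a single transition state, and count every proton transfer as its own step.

Step 1: Rate-determining heterolysis of the C–Br bond gives Br⁻ and a tertiary carbocation.
(No 1,2-shift: no single shift to an adjacent carbon would give a more stable cation.)
Step 2: A weak base (a water molecule from the solvent) removes a proton from a carbon adjacent to the cationic centre; the electrons of that C–H bond become the new π(C=C) bond, giving the alkene.
Total: 2 elementary steps.

2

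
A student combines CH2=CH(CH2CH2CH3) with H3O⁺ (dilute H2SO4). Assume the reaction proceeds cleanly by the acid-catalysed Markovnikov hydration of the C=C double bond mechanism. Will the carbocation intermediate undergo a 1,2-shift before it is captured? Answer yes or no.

The first-formed carbocation is secondary.
No single 1,2-shift to an adjacent carbon would produce a more-substituted cation than the one already present, so no rearrangement occurs.

no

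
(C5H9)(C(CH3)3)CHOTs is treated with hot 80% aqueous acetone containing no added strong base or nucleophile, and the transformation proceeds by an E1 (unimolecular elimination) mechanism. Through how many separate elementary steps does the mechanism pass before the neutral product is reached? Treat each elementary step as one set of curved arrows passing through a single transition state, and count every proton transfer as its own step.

3

Step 1: Rate-determining heterolysis of the C–O bond gives TsO⁻ and a secondary carbocation.
Step 2: A hydride (H with its bonding pair) migrates from the adjacent cyclopentyl carbon to the cationic centre — a 1,2-hydride shift — upgrading the secondary cation to a tertiary one.
Step 3: Loss of a β-proton to a water molecule of the solvent: the C–H bonding pair collapses toward the cationic carbon to form the C=C π bond, yielding the alkene.
Total: 3 elementary steps.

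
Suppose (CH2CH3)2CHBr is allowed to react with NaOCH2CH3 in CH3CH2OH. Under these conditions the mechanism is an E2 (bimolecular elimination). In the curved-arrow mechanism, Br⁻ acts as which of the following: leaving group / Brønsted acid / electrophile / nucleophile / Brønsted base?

Step 1: The strong base CH3CH2O⁻ removes a β-hydrogen; in the same concerted event the electrons of the breaking C–H bond form the new π(C=C) bond and the C–Br σ-bond breaks, expelling Br⁻. Anti-periplanar geometry; one transition state.
Br⁻ departs with both electrons of the breaking σ-bond — that is the definition of a leaving group.

leaving group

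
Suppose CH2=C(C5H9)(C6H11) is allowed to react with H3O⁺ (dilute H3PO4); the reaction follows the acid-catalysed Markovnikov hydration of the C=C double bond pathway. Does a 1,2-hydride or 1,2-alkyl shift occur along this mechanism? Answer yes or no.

The first-formed carbocation is tertiary.
No single 1,2-shift to an adjacent carbon would produce a more-substituted cation than the one already present, so no rearrangement occurs.

no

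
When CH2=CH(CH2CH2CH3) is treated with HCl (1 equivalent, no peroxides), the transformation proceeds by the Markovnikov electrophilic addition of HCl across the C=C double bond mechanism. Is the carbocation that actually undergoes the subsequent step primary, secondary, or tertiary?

Step 1: The π electrons of the C=C bond attack a proton of HCl; Markovnikov addition places the new C–H on the less-substituted alkene carbon, so the positive charge ends up on the more-substituted carbon — a secondary carbocation. The H–Cl bond breaks heterolytically, releasing Cl⁻.
No single 1,2-shift to an adjacent carbon would give a more-substituted cation, so no rearrangement occurs.

secondary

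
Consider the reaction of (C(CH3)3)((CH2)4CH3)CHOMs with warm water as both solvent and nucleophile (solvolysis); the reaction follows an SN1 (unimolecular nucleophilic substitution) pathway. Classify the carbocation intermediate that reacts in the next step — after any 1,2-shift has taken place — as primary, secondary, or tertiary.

Step 1: Rate-determining heterolysis of the C–O bond gives MsO⁻ and a secondary carbocation.
Step 2: A 1,2-methyl shift from the adjacent tert-butyl carbon moves the positive charge from the secondary centre to an adjacent carbon, generating a more stable tertiary carbocation.
The cation rearranges from secondary to tertiary via a 1,2-methyl shift from the adjacent tert-butyl carbon; the tertiary cation is what reacts next.

tertiary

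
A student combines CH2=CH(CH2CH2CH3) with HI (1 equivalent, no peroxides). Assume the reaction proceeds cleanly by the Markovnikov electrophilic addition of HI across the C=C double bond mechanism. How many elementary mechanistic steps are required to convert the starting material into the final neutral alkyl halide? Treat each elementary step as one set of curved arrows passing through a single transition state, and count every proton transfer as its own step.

2

Step 1: Protonation of the alkene by HI: the π bond acts as the nucleophile and picks up H⁺, giving the more stable (Markovnikov) secondary carbocation. The H–I bond breaks heterolytically, releasing I⁻.
(No 1,2-shift: no single shift to an adjacent carbon would give a more stable cation.)
Step 2: The I⁻ anion donates a lone pair to the carbocation, forming the new C–I σ-bond and giving the neutral alkyl halide.
Total: 2 elementary steps.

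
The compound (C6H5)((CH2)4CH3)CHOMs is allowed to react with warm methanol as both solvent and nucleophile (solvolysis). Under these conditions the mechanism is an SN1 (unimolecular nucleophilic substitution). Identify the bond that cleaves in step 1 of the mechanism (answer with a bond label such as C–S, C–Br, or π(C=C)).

Step 1: Unassisted departure of MsO⁻ (taking the C–O bonding pair) generates a secondary carbocation.
The bond broken in this step is the C–O bond.

C–O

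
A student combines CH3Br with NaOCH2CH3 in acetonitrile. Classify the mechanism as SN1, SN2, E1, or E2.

Conditions: a methyl substrate with a strong nucleophile in the polar aprotic solvent acetonitrile.
These conditions are the textbook signature of the SN2 pathway.
An unhindered substrate with a strong nucleophile in a polar aprotic solvent favours one-step backside displacement.

SN2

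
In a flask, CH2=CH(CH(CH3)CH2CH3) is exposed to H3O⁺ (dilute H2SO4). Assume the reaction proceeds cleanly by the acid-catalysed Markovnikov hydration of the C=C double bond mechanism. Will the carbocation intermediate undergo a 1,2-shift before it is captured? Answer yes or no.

The first-formed carbocation is secondary.
The adjacent sec-butyl carbon already bears 2 other carbon substituents and has a hydrogen to migrate; after a 1,2-hydride shift from that carbon the positive charge sits on a tertiary centre.
Tertiary is more stable than secondary, so the shift occurs.

yes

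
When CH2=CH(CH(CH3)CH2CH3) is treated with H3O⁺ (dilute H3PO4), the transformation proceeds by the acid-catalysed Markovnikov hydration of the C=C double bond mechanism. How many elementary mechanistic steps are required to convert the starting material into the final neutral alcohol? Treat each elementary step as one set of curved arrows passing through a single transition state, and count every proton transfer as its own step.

4

Step 1: Electrophilic addition begins with the π(C=C) electrons forming a bond to the proton of H3O⁺. Following Markovnikov's rule, the resulting cation is secondary. H2O is released.
Step 2: A hydride (H with its bonding pair) migrates from the adjacent sec-butyl carbon to the cationic centre — a 1,2-hydride shift — upgrading the secondary cation to a tertiary one.
Step 3: Water acts as the nucleophile: an oxygen lone pair bonds to the cationic carbon, giving an oxonium-ion intermediate.
Step 4: Deprotonation of the oxonium ion by a water molecule delivers the neutral alcohol and regenerates the acid catalyst.
Total: 4 elementary steps.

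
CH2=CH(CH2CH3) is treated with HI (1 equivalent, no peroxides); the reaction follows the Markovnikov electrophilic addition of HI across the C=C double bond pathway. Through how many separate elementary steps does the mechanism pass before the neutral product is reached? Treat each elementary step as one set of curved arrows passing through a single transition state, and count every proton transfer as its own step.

Step 1: Protonation of the alkene by HI: the π bond acts as the nucleophile and picks up H⁺, giving the more stable (Markovnikov) secondary carbocation. The H–I bond breaks heterolytically, releasing I⁻.
(No 1,2-shift: no single shift to an adjacent carbon would give a more stable cation.)
Step 2: Nucleophilic attack by I⁻ on the carbocation completes the addition, giving R–I.
Total: 2 elementary steps.

2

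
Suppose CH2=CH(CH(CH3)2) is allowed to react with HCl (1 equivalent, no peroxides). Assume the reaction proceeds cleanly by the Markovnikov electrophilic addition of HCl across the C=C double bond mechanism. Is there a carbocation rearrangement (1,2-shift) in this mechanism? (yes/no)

yes

The first-formed carbocation is secondary.
The adjacent isopropyl carbon already bears 2 other carbon substituents and has a hydrogen to migrate; after a 1,2-hydride shift from that carbon the positive charge sits on a tertiary centre.
Tertiary is more stable than secondary, so the shift occurs.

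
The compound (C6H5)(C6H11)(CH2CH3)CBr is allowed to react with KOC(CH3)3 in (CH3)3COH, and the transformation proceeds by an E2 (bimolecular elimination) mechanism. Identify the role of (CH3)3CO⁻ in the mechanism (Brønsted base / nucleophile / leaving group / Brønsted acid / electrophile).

Step 1: The strong base (CH3)3CO⁻ removes a β-hydrogen; in the same concerted event the electrons of the breaking C–H bond form the new π(C=C) bond and the C–Br σ-bond breaks, expelling Br⁻. Anti-periplanar geometry; one transition state.
(CH3)3CO⁻ accepts a proton in a proton-transfer step — a Brønsted base.

Brønsted base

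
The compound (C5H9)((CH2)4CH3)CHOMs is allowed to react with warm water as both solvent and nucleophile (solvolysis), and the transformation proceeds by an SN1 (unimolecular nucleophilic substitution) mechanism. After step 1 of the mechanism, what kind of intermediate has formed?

Step 1: The C–O bond breaks with both electrons going to the mesylate; MsO⁻ leaves and a secondary carbocation remains.
After step 1 the species present is a secondary carbocation.

secondary carbocation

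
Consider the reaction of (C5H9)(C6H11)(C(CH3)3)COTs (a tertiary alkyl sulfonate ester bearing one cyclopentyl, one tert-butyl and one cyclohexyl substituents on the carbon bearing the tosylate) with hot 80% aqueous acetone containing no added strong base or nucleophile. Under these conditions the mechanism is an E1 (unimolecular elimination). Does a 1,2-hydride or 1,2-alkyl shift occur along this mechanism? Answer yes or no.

no

The first-formed carbocation is tertiary.
No single 1,2-shift to an adjacent carbon would produce a more-substituted cation than the one already present, so no rearrangement occurs.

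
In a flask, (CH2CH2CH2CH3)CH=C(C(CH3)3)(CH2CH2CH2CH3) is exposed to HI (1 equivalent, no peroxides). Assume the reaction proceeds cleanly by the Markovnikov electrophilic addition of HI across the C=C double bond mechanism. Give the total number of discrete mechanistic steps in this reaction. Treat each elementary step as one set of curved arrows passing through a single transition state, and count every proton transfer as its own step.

2

Step 1: The π electrons of the C=C bond attack a proton of HI; Markovnikov addition places the new C–H on the less-substituted alkene carbon, so the positive charge ends up on the more-substituted carbon — a tertiary carbocation. The H–I bond breaks heterolytically, releasing I⁻.
(No 1,2-shift: no single shift to an adjacent carbon would give a more stable cation.)
Step 2: The I⁻ anion donates a lone pair to the carbocation, forming the new C–I σ-bond and giving the neutral alkyl halide.
Total: 2 elementary steps.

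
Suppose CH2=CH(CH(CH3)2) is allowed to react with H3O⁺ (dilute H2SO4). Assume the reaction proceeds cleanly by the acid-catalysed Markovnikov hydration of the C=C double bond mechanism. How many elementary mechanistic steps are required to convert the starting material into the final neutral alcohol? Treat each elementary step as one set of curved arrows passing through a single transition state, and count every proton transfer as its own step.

4

Step 1: Electrophilic addition begins with the π(C=C) electrons forming a bond to the proton of H3O⁺. Following Markovnikov's rule, the resulting cation is secondary. H2O is released.
Step 2: A hydride (H with its bonding pair) migrates from the adjacent isopropyl carbon to the cationic centre — a 1,2-hydride shift — upgrading the secondary cation to a tertiary one.
Step 3: Nucleophilic capture of the cation by H2O produces the protonated alcohol (an oxonium ion).
Step 4: H2O removes a proton from the oxonium oxygen, regenerating H3O⁺ and giving the neutral alcohol.
Total: 4 elementary steps.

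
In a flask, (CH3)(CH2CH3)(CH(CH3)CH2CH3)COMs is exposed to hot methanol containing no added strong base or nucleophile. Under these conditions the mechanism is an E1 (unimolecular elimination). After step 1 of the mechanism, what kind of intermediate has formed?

Step 1: Unassisted departure of MsO⁻ (taking the C–O bonding pair) generates a tertiary carbocation.
After step 1 the species present is a tertiary carbocation.

tertiary carbocation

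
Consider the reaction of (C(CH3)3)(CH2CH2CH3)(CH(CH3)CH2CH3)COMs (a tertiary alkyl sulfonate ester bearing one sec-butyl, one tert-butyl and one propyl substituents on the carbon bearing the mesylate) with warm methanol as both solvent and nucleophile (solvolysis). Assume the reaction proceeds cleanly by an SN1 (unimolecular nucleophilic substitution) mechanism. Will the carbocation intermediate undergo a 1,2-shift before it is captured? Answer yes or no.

The first-formed carbocation is tertiary.
No single 1,2-shift to an adjacent carbon would produce a more-substituted cation than the one already present, so no rearrangement occurs.

no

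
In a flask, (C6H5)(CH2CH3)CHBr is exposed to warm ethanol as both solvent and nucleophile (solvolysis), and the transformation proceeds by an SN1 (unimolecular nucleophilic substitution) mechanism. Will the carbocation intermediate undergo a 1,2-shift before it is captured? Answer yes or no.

no

The first-formed carbocation is secondary.
No single 1,2-shift to an adjacent carbon would produce a more-substituted cation than the one already present, so no rearrangement occurs.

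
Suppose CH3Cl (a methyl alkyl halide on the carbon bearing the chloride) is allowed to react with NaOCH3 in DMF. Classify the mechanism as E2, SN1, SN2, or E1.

Conditions: a methyl substrate with a strong nucleophile in the polar aprotic solvent DMF.
These conditions are the textbook signature of the SN2 pathway.
An unhindered substrate with a strong nucleophile in a polar aprotic solvent favours one-step backside displacement.

SN2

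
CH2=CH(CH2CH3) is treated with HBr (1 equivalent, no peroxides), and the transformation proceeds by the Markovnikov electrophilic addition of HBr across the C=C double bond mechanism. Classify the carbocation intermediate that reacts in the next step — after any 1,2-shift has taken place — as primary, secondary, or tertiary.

Step 1: Protonation of the alkene by HBr: the π bond acts as the nucleophile and picks up H⁺, giving the more stable (Markovnikov) secondary carbocation. The H–Br bond breaks heterolytically, releasing Br⁻.
No single 1,2-shift to an adjacent carbon would give a more-substituted cation, so no rearrangement occurs.

secondary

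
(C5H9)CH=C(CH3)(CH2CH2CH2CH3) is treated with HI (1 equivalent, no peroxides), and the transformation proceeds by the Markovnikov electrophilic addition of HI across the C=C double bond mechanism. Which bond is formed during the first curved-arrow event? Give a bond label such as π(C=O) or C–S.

C–H

Step 1: The π electrons of the C=C bond attack a proton of HI; Markovnikov addition places the new C–H on the less-substituted alkene carbon, so the positive charge ends up on the more-substituted carbon — a tertiary carbocation. The H–I bond breaks heterolytically, releasing I⁻.
The bond formed in this step is the C–H bond.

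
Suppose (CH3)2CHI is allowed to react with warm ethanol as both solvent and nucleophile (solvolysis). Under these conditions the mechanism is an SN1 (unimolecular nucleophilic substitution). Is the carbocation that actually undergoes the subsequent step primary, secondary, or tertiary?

Step 1: Unassisted departure of I⁻ (taking the C–I bonding pair) generates a secondary carbocation.
No single 1,2-shift to an adjacent carbon would give a more-substituted cation, so no rearrangement occurs.

secondary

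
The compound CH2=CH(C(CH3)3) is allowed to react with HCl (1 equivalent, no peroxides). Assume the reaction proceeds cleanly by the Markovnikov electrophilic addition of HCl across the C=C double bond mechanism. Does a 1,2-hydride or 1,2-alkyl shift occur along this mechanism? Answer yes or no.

The first-formed carbocation is secondary.
The adjacent tert-butyl carbon has no hydrogen but bears methyl groups; migration of one methyl with its bonding pair (a 1,2-methyl shift) places the charge on a tertiary centre.
Tertiary is more stable than secondary, so the shift occurs.

yes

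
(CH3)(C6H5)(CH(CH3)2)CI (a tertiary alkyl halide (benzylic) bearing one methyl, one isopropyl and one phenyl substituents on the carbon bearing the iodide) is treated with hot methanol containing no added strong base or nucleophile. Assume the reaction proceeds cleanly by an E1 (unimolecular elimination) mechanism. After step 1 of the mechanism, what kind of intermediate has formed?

Step 1: Unassisted departure of I⁻ (taking the C–I bonding pair) generates a tertiary carbocation.
After step 1 the species present is a tertiary carbocation.

tertiary carbocation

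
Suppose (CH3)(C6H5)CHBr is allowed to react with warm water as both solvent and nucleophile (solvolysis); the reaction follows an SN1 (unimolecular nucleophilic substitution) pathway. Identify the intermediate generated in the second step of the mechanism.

oxonium ion

Step 1: Rate-determining heterolysis of the C–Br bond gives Br⁻ and a secondary carbocation.
Step 2: A lone pair on the oxygen of H2O attacks the carbocation, forming a new C–O σ-bond and an oxonium ion.
After step 2 the species present is an oxonium ion.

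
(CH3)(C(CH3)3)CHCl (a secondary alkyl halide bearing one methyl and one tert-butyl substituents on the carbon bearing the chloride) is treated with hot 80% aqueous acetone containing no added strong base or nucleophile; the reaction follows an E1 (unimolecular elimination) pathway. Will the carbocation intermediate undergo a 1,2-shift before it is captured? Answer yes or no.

yes

The first-formed carbocation is secondary.
The adjacent tert-butyl carbon has no hydrogen but bears methyl groups; migration of one methyl with its bonding pair (a 1,2-methyl shift) places the charge on a tertiary centre.
Tertiary is more stable than secondary, so the shift occurs.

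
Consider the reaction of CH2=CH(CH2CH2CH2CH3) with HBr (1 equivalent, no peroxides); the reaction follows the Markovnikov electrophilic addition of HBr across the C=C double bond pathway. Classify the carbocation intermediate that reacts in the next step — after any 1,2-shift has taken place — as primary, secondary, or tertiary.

secondary

Step 1: Protonation of the alkene by HBr: the π bond acts as the nucleophile and picks up H⁺, giving the more stable (Markovnikov) secondary carbocation. The H–Br bond breaks heterolytically, releasing Br⁻.
No single 1,2-shift to an adjacent carbon would give a more-substituted cation, so no rearrangement occurs.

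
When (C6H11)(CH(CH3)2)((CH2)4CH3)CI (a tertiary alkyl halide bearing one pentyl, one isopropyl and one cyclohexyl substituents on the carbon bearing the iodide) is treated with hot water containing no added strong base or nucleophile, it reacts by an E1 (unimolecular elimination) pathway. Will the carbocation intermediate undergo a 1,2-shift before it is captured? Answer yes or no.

no

The first-formed carbocation is tertiary.
No single 1,2-shift to an adjacent carbon would produce a more-substituted cation than the one already present, so no rearrangement occurs.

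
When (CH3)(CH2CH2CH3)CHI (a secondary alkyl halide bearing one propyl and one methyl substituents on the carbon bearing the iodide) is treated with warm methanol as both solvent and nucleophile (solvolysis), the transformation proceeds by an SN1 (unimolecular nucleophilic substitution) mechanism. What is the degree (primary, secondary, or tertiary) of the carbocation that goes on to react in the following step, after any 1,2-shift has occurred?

Step 1: Unassisted departure of I⁻ (taking the C–I bonding pair) generates a secondary carbocation.
No single 1,2-shift to an adjacent carbon would give a more-substituted cation, so no rearrangement occurs.

secondary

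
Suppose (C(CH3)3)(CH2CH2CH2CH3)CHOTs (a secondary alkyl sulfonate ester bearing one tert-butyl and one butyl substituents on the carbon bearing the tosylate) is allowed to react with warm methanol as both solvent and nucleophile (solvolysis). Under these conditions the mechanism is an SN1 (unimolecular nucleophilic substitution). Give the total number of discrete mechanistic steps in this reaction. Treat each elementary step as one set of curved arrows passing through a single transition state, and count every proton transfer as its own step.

Step 1: The C–O bond breaks with both electrons going to the tosylate; TsO⁻ leaves and a secondary carbocation remains.
Step 2: Carbocation rearrangement: a 1,2-methyl shift from the adjacent tert-butyl carbon converts the initially-formed secondary cation into the more stable tertiary cation.
Step 3: Nucleophilic capture: the oxygen of CH3OH bonds to the cationic carbon, producing an oxonium-ion intermediate.
Step 4: A second solvent molecule removes the proton on oxygen, giving the neutral ether product.
Total: 4 elementary steps.

4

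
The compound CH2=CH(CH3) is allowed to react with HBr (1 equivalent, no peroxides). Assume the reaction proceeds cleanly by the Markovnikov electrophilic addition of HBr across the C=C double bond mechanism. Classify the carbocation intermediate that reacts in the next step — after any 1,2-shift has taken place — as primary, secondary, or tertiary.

Step 1: The π electrons of the C=C bond attack a proton of HBr; Markovnikov addition places the new C–H on the less-substituted alkene carbon, so the positive charge ends up on the more-substituted carbon — a secondary carbocation. The H–Br bond breaks heterolytically, releasing Br⁻.
No single 1,2-shift to an adjacent carbon would give a more-substituted cation, so no rearrangement occurs.

secondary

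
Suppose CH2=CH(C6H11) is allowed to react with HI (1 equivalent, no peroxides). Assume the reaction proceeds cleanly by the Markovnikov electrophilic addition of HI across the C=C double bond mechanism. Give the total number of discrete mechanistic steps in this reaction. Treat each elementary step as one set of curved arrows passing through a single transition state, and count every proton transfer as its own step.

3

Step 1: The π electrons of the C=C bond attack a proton of HI; Markovnikov addition places the new C–H on the less-substituted alkene carbon, so the positive charge ends up on the more-substituted carbon — a secondary carbocation. The H–I bond breaks heterolytically, releasing I⁻.
Step 2: A hydride (H with its bonding pair) migrates from the adjacent cyclohexyl carbon to the cationic centre — a 1,2-hydride shift — upgrading the secondary cation to a tertiary one.
Step 3: The I⁻ anion donates a lone pair to the carbocation, forming the new C–I σ-bond and giving the neutral alkyl halide.
Total: 3 elementary steps.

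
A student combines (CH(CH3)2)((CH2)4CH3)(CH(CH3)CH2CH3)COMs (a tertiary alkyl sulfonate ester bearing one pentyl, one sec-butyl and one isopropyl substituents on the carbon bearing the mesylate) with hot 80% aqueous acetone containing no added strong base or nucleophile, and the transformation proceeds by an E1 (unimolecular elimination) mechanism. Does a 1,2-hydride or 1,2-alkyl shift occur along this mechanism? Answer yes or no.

The first-formed carbocation is tertiary.
No single 1,2-shift to an adjacent carbon would produce a more-substituted cation than the one already present, so no rearrangement occurs.

no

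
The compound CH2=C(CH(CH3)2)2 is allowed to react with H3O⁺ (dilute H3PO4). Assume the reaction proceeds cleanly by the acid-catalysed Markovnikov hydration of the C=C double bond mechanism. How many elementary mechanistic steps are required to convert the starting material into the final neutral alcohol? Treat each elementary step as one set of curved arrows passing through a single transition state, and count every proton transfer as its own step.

3

Step 1: Electrophilic addition begins with the π(C=C) electrons forming a bond to the proton of H3O⁺. Following Markovnikov's rule, the resulting cation is tertiary. H2O is released.
(No 1,2-shift: no single shift to an adjacent carbon would give a more stable cation.)
Step 2: A lone pair on the oxygen of H2O attacks the carbocation, forming a C–O bond and an oxonium ion (a protonated alcohol).
Step 3: Proton transfer from the O–H of the oxonium ion to H2O completes the catalytic cycle and yields the alcohol.
Total: 3 elementary steps.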